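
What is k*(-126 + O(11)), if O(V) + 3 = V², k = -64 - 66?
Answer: 1040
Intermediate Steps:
k = -130
O(V) = -3 + V²
k*(-126 + O(11)) = -130*(-126 + (-3 + 11²)) = -130*(-126 + (-3 + 121)) = -130*(-126 + 118) = -130*(-8) = 1040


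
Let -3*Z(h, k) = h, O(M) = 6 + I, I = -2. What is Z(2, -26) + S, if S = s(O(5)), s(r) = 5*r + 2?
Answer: 64/3 ≈ 21.333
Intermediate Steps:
O(M) = 4 (O(M) = 6 - 2 = 4)
Z(h, k) = -h/3
s(r) = 2 + 5*r
S = 22 (S = 2 + 5*4 = 2 + 20 = 22)
Z(2, -26) + S = -1/3*2 + 22 = -2/3 + 22 = 64/3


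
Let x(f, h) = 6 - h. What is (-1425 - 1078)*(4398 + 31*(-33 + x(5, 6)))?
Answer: -8447625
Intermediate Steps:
(-1425 - 1078)*(4398 + 31*(-33 + x(5, 6))) = (-1425 - 1078)*(4398 + 31*(-33 + (6 - 1*6))) = -2503*(4398 + 31*(-33 + (6 - 6))) = -2503*(4398 + 31*(-33 + 0)) = -2503*(4398 + 31*(-33)) = -2503*(4398 - 1023) = -2503*3375 = -8447625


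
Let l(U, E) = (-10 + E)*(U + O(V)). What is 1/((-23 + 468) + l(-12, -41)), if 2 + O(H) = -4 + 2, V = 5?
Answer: 1/1261 ≈ 0.00079302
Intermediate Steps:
O(H) = -4 (O(H) = -2 + (-4 + 2) = -2 - 2 = -4)
l(U, E) = (-10 + E)*(-4 + U) (l(U, E) = (-10 + E)*(U - 4) = (-10 + E)*(-4 + U))
1/((-23 + 468) + l(-12, -41)) = 1/((-23 + 468) + (40 - 10*(-12) - 4*(-41) - 41*(-12))) = 1/(445 + (40 + 120 + 164 + 492)) = 1/(445 + 816) = 1/1261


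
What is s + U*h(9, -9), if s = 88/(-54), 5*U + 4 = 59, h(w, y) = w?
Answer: 2629/27 ≈ 97.370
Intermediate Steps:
U = 11 (U = -4/5 + (1/5)*59 = -4/5 + 59/5 = 11)
s = -44/27 (s = 88*(-1/54) = -44/27 ≈ -1.6296)
s + U*h(9, -9) = -44/27 + 11*9 = -44/27 + 99 = 2629/27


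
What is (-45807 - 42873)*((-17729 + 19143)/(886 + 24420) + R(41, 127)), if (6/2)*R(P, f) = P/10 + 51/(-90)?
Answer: -4152730688/37959 ≈ -1.0940e+5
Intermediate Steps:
R(P, f) = -17/90 + P/30 (R(P, f) = (P/10 + 51/(-90))/3 = (P*(1/10) + 51*(-1/90))/3 = (P/10 - 17/30)/3 = (-17/30 + P/10)/3 = -17/90 + P/30)
(-45807 - 42873)*((-17729 + 19143)/(886 + 24420) + R(41, 127)) = (-45807 - 42873)*((-17729 + 19143)/(886 + 24420) + (-17/90 + (1/30)*41)) = -88680*(1414/25306 + (-17/90 + 41/30)) = -88680*(1414*(1/25306) + 53/45) = -88680*(707/12653 + 53/45) = -88680*702424/569385 = -4152730688/37959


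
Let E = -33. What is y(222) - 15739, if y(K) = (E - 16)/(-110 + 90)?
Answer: -314731/20 ≈ -15737.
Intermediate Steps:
y(K) = 49/20 (y(K) = (-33 - 16)/(-110 + 90) = -49/(-20) = -49*(-1/20) = 49/20)
y(222) - 15739 = 49/20 - 15739 = -314731/20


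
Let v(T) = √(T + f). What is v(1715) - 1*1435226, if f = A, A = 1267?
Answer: -1435226 + √2982 ≈ -1.4352e+6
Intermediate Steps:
f = 1267
v(T) = √(1267 + T) (v(T) = √(T + 1267) = √(1267 + T))
v(1715) - 1*1435226 = √(1267 + 1715) - 1*1435226 = √2982 - 1435226 = -1435226 + √2982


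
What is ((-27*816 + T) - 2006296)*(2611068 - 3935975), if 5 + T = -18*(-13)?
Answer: 2687042561793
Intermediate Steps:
T = 229 (T = -5 - 18*(-13) = -5 + 234 = 229)
((-27*816 + T) - 2006296)*(2611068 - 3935975) = ((-27*816 + 229) - 2006296)*(2611068 - 3935975) = ((-22032 + 229) - 2006296)*(-1324907) = (-21803 - 2006296)*(-1324907) = -2028099*(-1324907) = 2687042561793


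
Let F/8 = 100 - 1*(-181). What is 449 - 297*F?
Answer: -667207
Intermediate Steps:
F = 2248 (F = 8*(100 - 1*(-181)) = 8*(100 + 181) = 8*281 = 2248)
449 - 297*F = 449 - 297*2248 = 449 - 667656 = -667207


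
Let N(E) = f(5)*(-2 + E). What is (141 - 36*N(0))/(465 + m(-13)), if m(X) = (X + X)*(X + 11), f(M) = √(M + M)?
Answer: 3/11 + 72*√10/517 ≈ 0.71312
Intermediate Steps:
f(M) = √2*√M (f(M) = √(2*M) = √2*√M)
m(X) = 2*X*(11 + X) (m(X) = (2*X)*(11 + X) = 2*X*(11 + X))
N(E) = √10*(-2 + E) (N(E) = (√2*√5)*(-2 + E) = √10*(-2 + E))
(141 - 36*N(0))/(465 + m(-13)) = (141 - 36*√10*(-2 + 0))/(465 + 2*(-13)*(11 - 13)) = (141 - 36*√10*(-2))/(465 + 2*(-13)*(-2)) = (141 - (-72)*√10)/(465 + 52) = (141 + 72*√10)/517 = (141 + 72*√10)*(1/517) = 3/11 + 72*√10/517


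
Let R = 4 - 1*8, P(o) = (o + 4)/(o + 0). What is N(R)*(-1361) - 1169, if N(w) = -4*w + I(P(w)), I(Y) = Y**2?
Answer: -22945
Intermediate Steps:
P(o) = (4 + o)/o
R = -4 (R = 4 - 8 = -4)
N(w) = -4*w + (4 + w)**2/w**2 (N(w) = -4*w + ((4 + w)/w)**2 = -4*w + (4 + w)**2/w**2)
N(R)*(-1361) - 1169 = (-4*(-4) + (4 - 4)**2/(-4)**2)*(-1361) - 1169 = (16 + (1/16)*0**2)*(-1361) - 1169 = (16 + (1/16)*0)*(-1361) - 1169 = (16 + 0)*(-1361) - 1169 = 16*(-1361) - 1169 = -21776 - 1169 = -22945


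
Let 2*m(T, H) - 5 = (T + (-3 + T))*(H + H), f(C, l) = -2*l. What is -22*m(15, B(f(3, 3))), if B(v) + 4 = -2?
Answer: 3509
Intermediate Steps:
B(v) = -6 (B(v) = -4 - 2 = -6)
m(T, H) = 5/2 + H*(-3 + 2*T) (m(T, H) = 5/2 + ((T + (-3 + T))*(H + H))/2 = 5/2 + ((-3 + 2*T)*(2*H))/2 = 5/2 + (2*H*(-3 + 2*T))/2 = 5/2 + H*(-3 + 2*T))
-22*m(15, B(f(3, 3))) = -22*(5/2 - 3*(-6) + 2*(-6)*15) = -22*(5/2 + 18 - 180) = -22*(-319/2) = 3509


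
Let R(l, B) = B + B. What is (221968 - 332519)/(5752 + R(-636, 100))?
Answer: -110551/5952 ≈ -18.574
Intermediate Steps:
R(l, B) = 2*B
(221968 - 332519)/(5752 + R(-636, 100)) = (221968 - 332519)/(5752 + 2*100) = -110551/(5752 + 200) = -110551/5952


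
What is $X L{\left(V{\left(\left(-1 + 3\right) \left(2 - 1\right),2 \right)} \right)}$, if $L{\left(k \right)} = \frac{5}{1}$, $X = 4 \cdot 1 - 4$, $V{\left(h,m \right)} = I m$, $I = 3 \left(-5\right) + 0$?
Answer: $0$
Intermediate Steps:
$I = -15$ ($I = -15 + 0 = -15$)
$V{\left(h,m \right)} = - 15 m$
$X = 0$ ($X = 4 - 4 = 0$)
$L{\left(k \right)} = 5$ ($L{\left(k \right)} = 5 \cdot 1 = 5$)
$X L{\left(V{\left(\left(-1 + 3\right) \left(2 - 1\right),2 \right)} \right)} = 0 \cdot 5 = 0$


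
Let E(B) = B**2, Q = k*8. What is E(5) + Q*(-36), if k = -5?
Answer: 1465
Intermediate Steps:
Q = -40 (Q = -5*8 = -40)
E(5) + Q*(-36) = 5**2 - 40*(-36) = 25 + 1440 = 1465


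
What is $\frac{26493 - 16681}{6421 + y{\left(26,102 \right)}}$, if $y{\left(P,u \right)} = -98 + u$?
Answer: $\frac{9812}{6425} \approx 1.5272$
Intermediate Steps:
$\frac{26493 - 16681}{6421 + y{\left(26,102 \right)}} = \frac{26493 - 16681}{6421 + \left(-98 + 102\right)} = \frac{9812}{6421 + 4} = \frac{9812}{6425}$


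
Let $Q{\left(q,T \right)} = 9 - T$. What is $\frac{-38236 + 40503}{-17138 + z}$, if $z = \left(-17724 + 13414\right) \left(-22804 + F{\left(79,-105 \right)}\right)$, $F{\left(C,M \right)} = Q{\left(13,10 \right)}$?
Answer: $\frac{2267}{98272412} \approx 2.3069 \cdot 10^{-5}$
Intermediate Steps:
$F{\left(C,M \right)} = -1$ ($F{\left(C,M \right)} = 9 - 10 = -1$)
$z = 98289550$ ($z = \left(-17724 + 13414\right) \left(-22804 - 1\right) = \left(-4310\right) \left(-22805\right) = 98289550$)
$\frac{-38236 + 40503}{-17138 + z} = \frac{-38236 + 40503}{-17138 + 98289550} = \frac{2267}{98272412}$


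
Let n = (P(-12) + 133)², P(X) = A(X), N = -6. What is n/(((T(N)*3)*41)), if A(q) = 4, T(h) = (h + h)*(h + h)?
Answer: 18769/17712 ≈ 1.0597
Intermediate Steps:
T(h) = 4*h² (T(h) = (2*h)*(2*h) = 4*h²)
P(X) = 4
n = 18769 (n = (4 + 133)² = 137² = 18769)
n/(((T(N)*3)*41)) = 18769/((((4*(-6)²)*3)*41)) = 18769/((((4*36)*3)*41)) = 18769/(((144*3)*41)) = 18769/((432*41)) = 18769/17712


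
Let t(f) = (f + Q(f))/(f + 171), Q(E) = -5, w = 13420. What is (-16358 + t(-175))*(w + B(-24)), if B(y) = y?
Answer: -218528948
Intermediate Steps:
t(f) = (-5 + f)/(171 + f) (t(f) = (f - 5)/(f + 171) = (-5 + f)/(171 + f))
(-16358 + t(-175))*(w + B(-24)) = (-16358 + (-5 - 175)/(171 - 175))*(13420 - 24) = (-16358 - 180/(-4))*13396 = (-16358 - 1/4*(-180))*13396 = (-16358 + 45)*13396 = -16313*13396 = -218528948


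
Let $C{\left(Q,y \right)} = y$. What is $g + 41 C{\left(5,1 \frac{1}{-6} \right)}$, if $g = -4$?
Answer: $- \frac{65}{6} \approx -10.833$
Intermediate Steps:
$g + 41 C{\left(5,1 \frac{1}{-6} \right)} = -4 + 41 \cdot 1 \frac{1}{-6} = -4 + 41 \cdot 1 \left(- \frac{1}{6}\right) = -4 + 41 \left(- \frac{1}{6}\right) = -4 - \frac{41}{6} = - \frac{65}{6}$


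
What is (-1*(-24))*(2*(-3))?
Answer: -144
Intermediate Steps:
(-1*(-24))*(2*(-3)) = 24*(-6) = -144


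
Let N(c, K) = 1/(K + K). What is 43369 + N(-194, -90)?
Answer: 7806419/180 ≈ 43369.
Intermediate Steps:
N(c, K) = 1/(2*K)
43369 + N(-194, -90) = 43369 + (½)/(-90) = 43369 + (½)*(-1/90) = 43369 - 1/180 = 7806419/180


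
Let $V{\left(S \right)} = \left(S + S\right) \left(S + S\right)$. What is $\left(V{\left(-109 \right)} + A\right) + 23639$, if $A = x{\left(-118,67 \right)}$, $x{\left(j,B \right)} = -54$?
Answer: $71109$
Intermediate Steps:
$A = -54$
$V{\left(S \right)} = 4 S^{2}$ ($V{\left(S \right)} = 2 S 2 S = 4 S^{2}$)
$\left(V{\left(-109 \right)} + A\right) + 23639 = \left(4 \left(-109\right)^{2} - 54\right) + 23639 = \left(4 \cdot 11881 - 54\right) + 23639 = \left(47524 - 54\right) + 23639 = 47470 + 23639 = 71109$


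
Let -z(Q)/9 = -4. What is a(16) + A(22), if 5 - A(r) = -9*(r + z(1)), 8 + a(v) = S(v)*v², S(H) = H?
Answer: 4615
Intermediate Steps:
a(v) = -8 + v³ (a(v) = -8 + v*v² = -8 + v³)
z(Q) = 36 (z(Q) = -9*(-4) = 36)
A(r) = 329 + 9*r (A(r) = 5 - (-9)*(r + 36) = 5 - (-9)*(36 + r) = 5 - (-324 - 9*r) = 5 + (324 + 9*r) = 329 + 9*r)
a(16) + A(22) = (-8 + 16³) + (329 + 9*22) = (-8 + 4096) + (329 + 198) = 4088 + 527 = 4615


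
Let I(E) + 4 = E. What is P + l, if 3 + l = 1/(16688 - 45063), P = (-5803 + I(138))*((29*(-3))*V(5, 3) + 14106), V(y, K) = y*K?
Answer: -2059141743001/28375 ≈ -7.2569e+7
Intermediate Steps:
I(E) = -4 + E
V(y, K) = K*y
P = -72568869 (P = (-5803 + (-4 + 138))*((29*(-3))*(3*5) + 14106) = (-5803 + 134)*(-87*15 + 14106) = -5669*(-1305 + 14106) = -5669*12801 = -72568869)
l = -85126/28375 (l = -3 + 1/(16688 - 45063) = -3 + 1/(-28375) = -3 - 1/28375 = -85126/28375 ≈ -3.0000)
P + l = -72568869 - 85126/28375 = -2059141743001/28375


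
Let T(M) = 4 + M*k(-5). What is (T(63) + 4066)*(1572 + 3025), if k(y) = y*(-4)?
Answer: 24502010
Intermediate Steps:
k(y) = -4*y
T(M) = 4 + 20*M (T(M) = 4 + M*(-4*(-5)) = 4 + M*20 = 4 + 20*M)
(T(63) + 4066)*(1572 + 3025) = ((4 + 20*63) + 4066)*(1572 + 3025) = ((4 + 1260) + 4066)*4597 = (1264 + 4066)*4597 = 5330*4597 = 24502010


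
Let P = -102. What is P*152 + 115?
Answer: -15389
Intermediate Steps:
P*152 + 115 = -102*152 + 115 = -15504 + 115 = -15389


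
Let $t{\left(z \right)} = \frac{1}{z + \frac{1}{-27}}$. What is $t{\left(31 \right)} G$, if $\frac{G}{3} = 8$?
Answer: $\frac{162}{209} \approx 0.77512$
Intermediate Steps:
$G = 24$ ($G = 3 \cdot 8 = 24$)
$t{\left(z \right)} = \frac{1}{- \frac{1}{27} + z}$ ($t{\left(z \right)} = \frac{1}{z - \frac{1}{27}} = \frac{1}{- \frac{1}{27} + z}$)
$t{\left(31 \right)} G = \frac{27}{-1 + 27 \cdot 31} \cdot 24 = \frac{27}{-1 + 837} \cdot 24 = \frac{27}{836} \cdot 24 = \frac{162}{209}$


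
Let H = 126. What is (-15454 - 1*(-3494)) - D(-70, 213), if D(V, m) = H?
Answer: -12086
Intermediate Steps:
D(V, m) = 126
(-15454 - 1*(-3494)) - D(-70, 213) = (-15454 - 1*(-3494)) - 1*126 = (-15454 + 3494) - 126 = -11960 - 126 = -12086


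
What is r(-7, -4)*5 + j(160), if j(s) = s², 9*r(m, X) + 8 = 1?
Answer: 230365/9 ≈ 25596.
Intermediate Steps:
r(m, X) = -7/9 (r(m, X) = -8/9 + (⅑)*1 = -8/9 + ⅑ = -7/9)
r(-7, -4)*5 + j(160) = -7/9*5 + 160² = -35/9 + 25600 = 230365/9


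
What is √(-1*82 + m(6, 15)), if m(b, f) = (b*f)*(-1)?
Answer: 2*I*√43 ≈ 13.115*I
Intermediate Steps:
m(b, f) = -b*f
√(-1*82 + m(6, 15)) = √(-1*82 - 1*6*15) = √(-82 - 90) = √(-172) = 2*I*√43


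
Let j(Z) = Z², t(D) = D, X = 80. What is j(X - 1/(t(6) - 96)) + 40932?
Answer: 383403601/8100 ≈ 47334.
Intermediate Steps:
j(X - 1/(t(6) - 96)) + 40932 = (80 - 1/(6 - 96))² + 40932 = (80 - 1/(-90))² + 40932 = (80 - 1*(-1/90))² + 40932 = (80 + 1/90)² + 40932 = (7201/90)² + 40932 = 51854401/8100 + 40932 = 383403601/8100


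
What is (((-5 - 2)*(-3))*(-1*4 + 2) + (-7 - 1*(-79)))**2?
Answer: 900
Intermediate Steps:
(((-5 - 2)*(-3))*(-1*4 + 2) + (-7 - 1*(-79)))**2 = ((-7*(-3))*(-4 + 2) + (-7 + 79))**2 = (21*(-2) + 72)**2 = (-42 + 72)**2 = 30**2 = 900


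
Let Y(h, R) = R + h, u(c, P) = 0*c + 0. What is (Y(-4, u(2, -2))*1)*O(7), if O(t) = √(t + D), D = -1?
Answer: -4*√6 ≈ -9.7980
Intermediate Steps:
u(c, P) = 0 (u(c, P) = 0 + 0 = 0)
O(t) = √(-1 + t) (O(t) = √(t - 1) = √(-1 + t))
(Y(-4, u(2, -2))*1)*O(7) = ((0 - 4)*1)*√(-1 + 7) = (-4*1)*√6 = -4*√6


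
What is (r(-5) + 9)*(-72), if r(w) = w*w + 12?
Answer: -3312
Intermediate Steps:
r(w) = 12 + w² (r(w) = w² + 12 = 12 + w²)
(r(-5) + 9)*(-72) = ((12 + (-5)²) + 9)*(-72) = ((12 + 25) + 9)*(-72) = (37 + 9)*(-72) = 46*(-72) = -3312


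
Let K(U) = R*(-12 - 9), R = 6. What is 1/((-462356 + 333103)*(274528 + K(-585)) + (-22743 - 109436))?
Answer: -1/35467413885 ≈ -2.8195e-11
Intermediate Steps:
K(U) = -126 (K(U) = 6*(-12 - 9) = 6*(-21) = -126)
1/((-462356 + 333103)*(274528 + K(-585)) + (-22743 - 109436)) = 1/((-462356 + 333103)*(274528 - 126) + (-22743 - 109436)) = 1/(-129253*274402 - 132179) = 1/(-35467281706 - 132179) = 1/(-35467413885) = -1/35467413885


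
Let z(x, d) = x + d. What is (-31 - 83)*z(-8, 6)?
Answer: 228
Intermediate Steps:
z(x, d) = d + x
(-31 - 83)*z(-8, 6) = (-31 - 83)*(6 - 8) = -114*(-2) = 228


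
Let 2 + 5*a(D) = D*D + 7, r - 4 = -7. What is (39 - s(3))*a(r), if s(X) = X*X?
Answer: 84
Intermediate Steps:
s(X) = X²
r = -3 (r = 4 - 7 = -3)
a(D) = 1 + D²/5 (a(D) = -⅖ + (D*D + 7)/5 = -⅖ + (D² + 7)/5 = -⅖ + (7 + D²)/5 = -⅖ + (7/5 + D²/5) = 1 + D²/5)
(39 - s(3))*a(r) = (39 - 1*3²)*(1 + (⅕)*(-3)²) = (39 - 1*9)*(1 + (⅕)*9) = (39 - 9)*(1 + 9/5) = 30*(14/5) = 84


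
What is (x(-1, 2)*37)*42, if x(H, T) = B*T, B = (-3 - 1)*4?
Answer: -49728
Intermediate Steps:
B = -16 (B = -4*4 = -16)
x(H, T) = -16*T
(x(-1, 2)*37)*42 = (-16*2*37)*42 = -32*37*42 = -1184*42 = -49728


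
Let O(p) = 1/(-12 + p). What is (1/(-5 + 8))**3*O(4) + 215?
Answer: 46439/216 ≈ 215.00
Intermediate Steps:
(1/(-5 + 8))**3*O(4) + 215 = (1/(-5 + 8))**3/(-12 + 4) + 215 = (1/3)**3/(-8) + 215 = (1/3)**3*(-1/8) + 215 = (1/27)*(-1/8) + 215 = -1/216 + 215 = 46439/216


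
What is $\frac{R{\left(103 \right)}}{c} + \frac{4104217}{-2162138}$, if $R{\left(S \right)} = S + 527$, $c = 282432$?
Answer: $- \frac{96483339067}{50888079968} \approx -1.896$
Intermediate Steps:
$R{\left(S \right)} = 527 + S$
$\frac{R{\left(103 \right)}}{c} + \frac{4104217}{-2162138} = \frac{527 + 103}{282432} + \frac{4104217}{-2162138} = 630 \cdot \frac{1}{282432} + 4104217 \left(- \frac{1}{2162138}\right) = \frac{105}{47072} - \frac{4104217}{2162138} = - \frac{96483339067}{50888079968}$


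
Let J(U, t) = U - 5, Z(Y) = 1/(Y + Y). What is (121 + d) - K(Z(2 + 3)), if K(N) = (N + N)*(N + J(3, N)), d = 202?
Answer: 16169/50 ≈ 323.38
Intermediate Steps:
Z(Y) = 1/(2*Y)
J(U, t) = -5 + U
K(N) = 2*N*(-2 + N) (K(N) = (N + N)*(N + (-5 + 3)) = (2*N)*(N - 2) = (2*N)*(-2 + N) = 2*N*(-2 + N))
(121 + d) - K(Z(2 + 3)) = (121 + 202) - 2*1/(2*(2 + 3))*(-2 + 1/(2*(2 + 3))) = 323 - 2*(½)/5*(-2 + (½)/5) = 323 - 2*(½)*(⅕)*(-2 + (½)*(⅕)) = 323 - 2*(-2 + ⅒)/10 = 323 - 2*(-19)/(10*10) = 323 - 1*(-19/50) = 323 + 19/50 = 16169/50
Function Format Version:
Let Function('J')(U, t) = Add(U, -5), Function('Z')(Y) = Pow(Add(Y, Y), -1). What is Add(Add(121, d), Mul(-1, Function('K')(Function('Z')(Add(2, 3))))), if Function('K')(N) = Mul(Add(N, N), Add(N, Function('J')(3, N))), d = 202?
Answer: Rational(16169, 50) ≈ 323.38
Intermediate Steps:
Function('Z')(Y) = Mul(Rational(1, 2), Pow(Y, -1)) (Function('Z')(Y) = Pow(Mul(2, Y), -1) = Mul(Rational(1, 2), Pow(Y, -1)))
Function('J')(U, t) = Add(-5, U)
Function('K')(N) = Mul(2, N, Add(-2, N)) (Function('K')(N) = Mul(Add(N, N), Add(N, Add(-5, 3))) = Mul(Mul(2, N), Add(N, -2)) = Mul(Mul(2, N), Add(-2, N)) = Mul(2, N, Add(-2, N)))
Add(Add(121, d), Mul(-1, Function('K')(Function('Z')(Add(2, 3))))) = Add(Add(121, 202), Mul(-1, Mul(2, Mul(Rational(1, 2), Pow(Add(2, 3), -1)), Add(-2, Mul(Rational(1, 2), Pow(Add(2, 3), -1)))))) = Add(323, Mul(-1, Mul(2, Mul(Rational(1, 2), Pow(5, -1)), Add(-2, Mul(Rational(1, 2), Pow(5, -1)))))) = Add(323, Mul(-1, Mul(2, Mul(Rational(1, 2), Rational(1, 5)), Add(-2, Mul(Rational(1, 2), Rational(1, 5)))))) = Add(323, Mul(-1, Mul(2, Rational(1, 10), Add(-2, Rational(1, 10))))) = Add(323, Mul(-1, Mul(2, Rational(1, 10), Rational(-19, 10)))) = Add(323, Mul(-1, Rational(-19, 50))) = Add(323, Rational(19, 50)) = Rational(16169, 50)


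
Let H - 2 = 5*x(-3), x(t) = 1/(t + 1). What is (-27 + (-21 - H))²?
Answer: 9025/4 ≈ 2256.3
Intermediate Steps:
x(t) = 1/(1 + t)
H = -½ (H = 2 + 5/(1 - 3) = 2 + 5/(-2) = 2 + 5*(-½) = 2 - 5/2 = -½ ≈ -0.50000)
(-27 + (-21 - H))² = (-27 + (-21 - 1*(-½)))² = (-27 + (-21 + ½))² = (-27 - 41/2)² = (-95/2)² = 9025/4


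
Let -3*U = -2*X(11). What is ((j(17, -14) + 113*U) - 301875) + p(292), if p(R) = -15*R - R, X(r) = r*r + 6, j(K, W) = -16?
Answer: -890987/3 ≈ -2.9700e+5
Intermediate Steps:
X(r) = 6 + r² (X(r) = r² + 6 = 6 + r²)
U = 254/3 (U = -(-2)*(6 + 11²)/3 = -(-2)*(6 + 121)/3 = -(-2)*127/3 = -⅓*(-254) = 254/3 ≈ 84.667)
p(R) = -16*R
((j(17, -14) + 113*U) - 301875) + p(292) = ((-16 + 113*(254/3)) - 301875) - 16*292 = ((-16 + 28702/3) - 301875) - 4672 = (28654/3 - 301875) - 4672 = -876971/3 - 4672 = -890987/3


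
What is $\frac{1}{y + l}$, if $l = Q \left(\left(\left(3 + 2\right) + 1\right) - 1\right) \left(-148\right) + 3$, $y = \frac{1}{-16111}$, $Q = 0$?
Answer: $\frac{16111}{48332} \approx 0.33334$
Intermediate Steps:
$y = - \frac{1}{16111} \approx -6.2069 \cdot 10^{-5}$
$l = 3$ ($l = 0 \left(\left(\left(3 + 2\right) + 1\right) - 1\right) \left(-148\right) + 3 = 0 \left(\left(5 + 1\right) - 1\right) \left(-148\right) + 3 = 0 \left(6 - 1\right) \left(-148\right) + 3 = 0 \cdot 5 \left(-148\right) + 3 = 0 \left(-148\right) + 3 = 0 + 3 = 3$)
$\frac{1}{y + l} = \frac{1}{- \frac{1}{16111} + 3} = \frac{1}{\frac{48332}{16111}} = \frac{16111}{48332}$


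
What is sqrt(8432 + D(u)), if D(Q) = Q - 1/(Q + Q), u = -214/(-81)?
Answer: sqrt(31287399949)/1926 ≈ 91.839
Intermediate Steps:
u = 214/81 (u = -214*(-1/81) = 214/81 ≈ 2.6420)
D(Q) = Q - 1/(2*Q)
sqrt(8432 + D(u)) = sqrt(8432 + (214/81 - 1/(2*214/81))) = sqrt(8432 + (214/81 - 1/2*81/214)) = sqrt(8432 + (214/81 - 81/428)) = sqrt(8432 + 85031/34668) = sqrt(292405607/34668) = sqrt(31287399949)/1926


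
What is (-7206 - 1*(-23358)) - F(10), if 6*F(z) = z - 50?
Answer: 48476/3 ≈ 16159.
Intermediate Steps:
F(z) = -25/3 + z/6 (F(z) = (z - 50)/6 = (-50 + z)/6 = -25/3 + z/6)
(-7206 - 1*(-23358)) - F(10) = (-7206 - 1*(-23358)) - (-25/3 + (1/6)*10) = (-7206 + 23358) - (-25/3 + 5/3) = 16152 - 1*(-20/3) = 16152 + 20/3 = 48476/3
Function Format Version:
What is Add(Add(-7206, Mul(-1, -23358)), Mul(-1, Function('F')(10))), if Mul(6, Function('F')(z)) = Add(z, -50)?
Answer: Rational(48476, 3) ≈ 16159.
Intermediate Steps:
Function('F')(z) = Add(Rational(-25, 3), Mul(Rational(1, 6), z)) (Function('F')(z) = Mul(Rational(1, 6), Add(z, -50)) = Mul(Rational(1, 6), Add(-50, z)) = Add(Rational(-25, 3), Mul(Rational(1, 6), z)))
Add(Add(-7206, Mul(-1, -23358)), Mul(-1, Function('F')(10))) = Add(Add(-7206, Mul(-1, -23358)), Mul(-1, Add(Rational(-25, 3), Mul(Rational(1, 6), 10)))) = Add(Add(-7206, 23358), Mul(-1, Add(Rational(-25, 3), Rational(5, 3)))) = Add(16152, Mul(-1, Rational(-20, 3))) = Add(16152, Rational(20, 3)) = Rational(48476, 3)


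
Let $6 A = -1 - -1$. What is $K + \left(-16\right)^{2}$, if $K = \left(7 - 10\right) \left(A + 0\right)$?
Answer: $256$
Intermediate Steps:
$A = 0$ ($A = \frac{-1 - -1}{6} = \frac{-1 + 1}{6} = \frac{1}{6} \cdot 0 = 0$)
$K = 0$ ($K = \left(7 - 10\right) \left(0 + 0\right) = \left(-3\right) 0 = 0$)
$K + \left(-16\right)^{2} = 0 + \left(-16\right)^{2} = 0 + 256 = 256$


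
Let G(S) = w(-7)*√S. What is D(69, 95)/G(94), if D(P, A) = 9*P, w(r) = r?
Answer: -621*√94/658 ≈ -9.1502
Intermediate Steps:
G(S) = -7*√S
D(69, 95)/G(94) = (9*69)/((-7*√94)) = 621*(-√94/658) = -621*√94/658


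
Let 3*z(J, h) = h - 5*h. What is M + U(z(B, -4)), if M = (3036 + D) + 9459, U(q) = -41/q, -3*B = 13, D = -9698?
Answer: 44629/16 ≈ 2789.3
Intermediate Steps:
B = -13/3 (B = -⅓*13 = -13/3 ≈ -4.3333)
z(J, h) = -4*h/3 (z(J, h) = (h - 5*h)/3 = (-4*h)/3 = -4*h/3)
M = 2797 (M = (3036 - 9698) + 9459 = -6662 + 9459 = 2797)
M + U(z(B, -4)) = 2797 - 41/((-4/3*(-4))) = 2797 - 41/16/3 = 2797 - 41*3/16 = 2797 - 123/16 = 44629/16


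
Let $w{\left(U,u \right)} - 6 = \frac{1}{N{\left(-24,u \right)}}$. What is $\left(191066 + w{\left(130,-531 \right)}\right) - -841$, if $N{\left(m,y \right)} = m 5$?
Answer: $\frac{23029559}{120} \approx 1.9191 \cdot 10^{5}$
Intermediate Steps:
$N{\left(m,y \right)} = 5 m$
$w{\left(U,u \right)} = \frac{719}{120}$ ($w{\left(U,u \right)} = 6 + \frac{1}{5 \left(-24\right)} = 6 + \frac{1}{-120} = 6 - \frac{1}{120} = \frac{719}{120}$)
$\left(191066 + w{\left(130,-531 \right)}\right) - -841 = \left(191066 + \frac{719}{120}\right) - -841 = \frac{22928639}{120} + \left(-65 + 906\right) = \frac{22928639}{120} + 841 = \frac{23029559}{120}$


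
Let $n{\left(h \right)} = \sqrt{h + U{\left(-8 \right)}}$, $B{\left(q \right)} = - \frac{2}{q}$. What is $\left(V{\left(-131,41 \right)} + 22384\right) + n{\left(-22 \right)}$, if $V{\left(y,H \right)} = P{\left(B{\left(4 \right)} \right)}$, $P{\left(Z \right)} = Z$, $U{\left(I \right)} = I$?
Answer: $\frac{44767}{2} + i \sqrt{30} \approx 22384.0 + 5.4772 i$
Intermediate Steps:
$V{\left(y,H \right)} = - \frac{1}{2}$ ($V{\left(y,H \right)} = - \frac{2}{4} = \left(-2\right) \frac{1}{4} = - \frac{1}{2}$)
$n{\left(h \right)} = \sqrt{-8 + h}$ ($n{\left(h \right)} = \sqrt{h - 8} = \sqrt{-8 + h}$)
$\left(V{\left(-131,41 \right)} + 22384\right) + n{\left(-22 \right)} = \left(- \frac{1}{2} + 22384\right) + \sqrt{-8 - 22} = \frac{44767}{2} + \sqrt{-30} = \frac{44767}{2} + i \sqrt{30}$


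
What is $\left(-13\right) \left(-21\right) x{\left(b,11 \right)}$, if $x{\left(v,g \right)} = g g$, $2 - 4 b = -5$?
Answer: $33033$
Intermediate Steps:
$b = \frac{7}{4}$ ($b = \frac{1}{2} - - \frac{5}{4} = \frac{1}{2} + \frac{5}{4} = \frac{7}{4} \approx 1.75$)
$x{\left(v,g \right)} = g^{2}$
$\left(-13\right) \left(-21\right) x{\left(b,11 \right)} = \left(-13\right) \left(-21\right) 11^{2} = 273 \cdot 121 = 33033$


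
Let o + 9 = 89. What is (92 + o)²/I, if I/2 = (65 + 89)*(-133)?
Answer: -7396/10241 ≈ -0.72219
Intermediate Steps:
o = 80 (o = -9 + 89 = 80)
I = -40964 (I = 2*((65 + 89)*(-133)) = 2*(154*(-133)) = 2*(-20482) = -40964)
(92 + o)²/I = (92 + 80)²/(-40964) = 172²*(-1/40964) = 29584*(-1/40964) = -7396/10241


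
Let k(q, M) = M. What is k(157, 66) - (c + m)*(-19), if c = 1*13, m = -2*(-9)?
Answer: 655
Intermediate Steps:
m = 18
c = 13
k(157, 66) - (c + m)*(-19) = 66 - (13 + 18)*(-19) = 66 - 31*(-19) = 66 - 1*(-589) = 66 + 589 = 655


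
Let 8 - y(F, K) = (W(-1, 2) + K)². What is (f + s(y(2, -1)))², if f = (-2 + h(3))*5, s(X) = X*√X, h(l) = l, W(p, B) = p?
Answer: 169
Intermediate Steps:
y(F, K) = 8 - (-1 + K)²
s(X) = X^(3/2)
f = 5 (f = (-2 + 3)*5 = 1*5 = 5)
(f + s(y(2, -1)))² = (5 + (8 - (-1 - 1)²)^(3/2))² = (5 + (8 - 1*(-2)²)^(3/2))² = (5 + (8 - 1*4)^(3/2))² = (5 + (8 - 4)^(3/2))² = (5 + 4^(3/2))² = (5 + 8)² = 13² = 169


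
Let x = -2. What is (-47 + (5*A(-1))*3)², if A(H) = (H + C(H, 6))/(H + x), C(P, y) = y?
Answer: 5184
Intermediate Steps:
A(H) = (6 + H)/(-2 + H) (A(H) = (H + 6)/(H - 2) = (6 + H)/(-2 + H))
(-47 + (5*A(-1))*3)² = (-47 + (5*((6 - 1)/(-2 - 1)))*3)² = (-47 + (5*(5/(-3)))*3)² = (-47 + (5*(-⅓*5))*3)² = (-47 + (5*(-5/3))*3)² = (-47 - 25/3*3)² = (-47 - 25)² = (-72)² = 5184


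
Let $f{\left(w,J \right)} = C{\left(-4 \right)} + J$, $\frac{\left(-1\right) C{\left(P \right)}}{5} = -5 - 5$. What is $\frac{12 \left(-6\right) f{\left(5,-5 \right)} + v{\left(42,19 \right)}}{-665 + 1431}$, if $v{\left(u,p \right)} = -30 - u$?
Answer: $- \frac{1656}{383} \approx -4.3238$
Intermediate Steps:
$C{\left(P \right)} = 50$ ($C{\left(P \right)} = - 5 \left(-5 - 5\right) = \left(-5\right) \left(-10\right) = 50$)
$f{\left(w,J \right)} = 50 + J$
$\frac{12 \left(-6\right) f{\left(5,-5 \right)} + v{\left(42,19 \right)}}{-665 + 1431} = \frac{12 \left(-6\right) \left(50 - 5\right) - 72}{-665 + 1431} = \frac{\left(-72\right) 45 - 72}{766} = \left(-3240 - 72\right) \frac{1}{766} = \left(-3312\right) \frac{1}{766} = - \frac{1656}{383}$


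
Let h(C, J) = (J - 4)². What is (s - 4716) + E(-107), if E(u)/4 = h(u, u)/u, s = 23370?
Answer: 1946694/107 ≈ 18193.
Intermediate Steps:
h(C, J) = (-4 + J)²
E(u) = 4*(-4 + u)²/u (E(u) = 4*((-4 + u)²/u) = 4*(-4 + u)²/u)
(s - 4716) + E(-107) = (23370 - 4716) + 4*(-4 - 107)²/(-107) = 18654 + 4*(-1/107)*(-111)² = 18654 + 4*(-1/107)*12321 = 18654 - 49284/107 = 1946694/107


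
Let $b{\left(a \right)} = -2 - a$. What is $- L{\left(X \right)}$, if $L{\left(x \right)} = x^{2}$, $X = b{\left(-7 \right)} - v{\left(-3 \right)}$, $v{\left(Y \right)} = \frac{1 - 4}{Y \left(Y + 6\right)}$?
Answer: $- \frac{196}{9} \approx -21.778$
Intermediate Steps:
$v{\left(Y \right)} = - \frac{3}{Y \left(6 + Y\right)}$
$X = \frac{14}{3}$ ($X = \left(-2 - -7\right) - - \frac{3}{\left(-3\right) \left(6 - 3\right)} = \left(-2 + 7\right) - \left(-3\right) \left(- \frac{1}{3}\right) \frac{1}{3} = 5 - \left(-3\right) \left(- \frac{1}{3}\right) \frac{1}{3} = 5 - \frac{1}{3} = \frac{14}{3} \approx 4.6667$)
$- L{\left(X \right)} = - \left(\frac{14}{3}\right)^{2} = \left(-1\right) \frac{196}{9} = - \frac{196}{9}$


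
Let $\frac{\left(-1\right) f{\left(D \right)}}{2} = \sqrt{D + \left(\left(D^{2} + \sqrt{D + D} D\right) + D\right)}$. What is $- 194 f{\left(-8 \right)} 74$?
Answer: $114848 \sqrt{3 - 2 i} \approx 2.0872 \cdot 10^{5} - 63195.0 i$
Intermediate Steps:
$f{\left(D \right)} = - 2 \sqrt{D^{2} + 2 D + \sqrt{2} D^{\frac{3}{2}}}$ ($f{\left(D \right)} = - 2 \sqrt{D + \left(\left(D^{2} + \sqrt{D + D} D\right) + D\right)} = - 2 \sqrt{D + \left(\left(D^{2} + \sqrt{2 D} D\right) + D\right)} = - 2 \sqrt{D + \left(\left(D^{2} + \sqrt{2} \sqrt{D} D\right) + D\right)} = - 2 \sqrt{D + \left(\left(D^{2} + \sqrt{2} D^{\frac{3}{2}}\right) + D\right)} = - 2 \sqrt{D + \left(D + D^{2} + \sqrt{2} D^{\frac{3}{2}}\right)} = - 2 \sqrt{D^{2} + 2 D + \sqrt{2} D^{\frac{3}{2}}}$)
$- 194 f{\left(-8 \right)} 74 = - 194 \left(- 2 \sqrt{\left(-8\right)^{2} + 2 \left(-8\right) + \sqrt{2} \left(-8\right)^{\frac{3}{2}}}\right) 74 = - 194 \left(- 2 \sqrt{64 - 16 + \sqrt{2} \left(- 16 i \sqrt{2}\right)}\right) 74 = - 194 \left(- 2 \sqrt{64 - 16 - 32 i}\right) 74 = - 194 \left(- 2 \sqrt{48 - 32 i}\right) 74 = 388 \sqrt{48 - 32 i} 74 = 28712 \sqrt{48 - 32 i}$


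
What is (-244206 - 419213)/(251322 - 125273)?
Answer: -663419/126049 ≈ -5.2632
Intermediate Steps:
(-244206 - 419213)/(251322 - 125273) = -663419/126049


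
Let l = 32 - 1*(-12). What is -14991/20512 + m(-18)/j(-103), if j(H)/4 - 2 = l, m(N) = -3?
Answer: -352485/471776 ≈ -0.74714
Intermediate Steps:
l = 44 (l = 32 + 12 = 44)
j(H) = 184 (j(H) = 8 + 4*44 = 8 + 176 = 184)
-14991/20512 + m(-18)/j(-103) = -14991/20512 - 3/184 = -352485/471776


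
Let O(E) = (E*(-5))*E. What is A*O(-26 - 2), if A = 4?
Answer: -15680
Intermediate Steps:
O(E) = -5*E² (O(E) = (-5*E)*E = -5*E²)
A*O(-26 - 2) = 4*(-5*(-26 - 2)²) = 4*(-5*(-28)²) = 4*(-5*784) = 4*(-3920) = -15680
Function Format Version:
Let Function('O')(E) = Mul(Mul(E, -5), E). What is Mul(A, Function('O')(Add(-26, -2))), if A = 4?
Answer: -15680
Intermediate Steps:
Function('O')(E) = Mul(-5, Pow(E, 2)) (Function('O')(E) = Mul(Mul(-5, E), E) = Mul(-5, Pow(E, 2)))
Mul(A, Function('O')(Add(-26, -2))) = Mul(4, Mul(-5, Pow(Add(-26, -2), 2))) = Mul(4, Mul(-5, Pow(-28, 2))) = Mul(4, Mul(-5, 784)) = Mul(4, -3920) = -15680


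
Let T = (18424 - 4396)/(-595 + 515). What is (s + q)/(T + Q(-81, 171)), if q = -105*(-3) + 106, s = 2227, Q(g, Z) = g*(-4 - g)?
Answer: -52960/128247 ≈ -0.41295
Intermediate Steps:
T = -3507/20 (T = 14028/(-80) = 14028*(-1/80) = -3507/20 ≈ -175.35)
q = 421 (q = 315 + 106 = 421)
(s + q)/(T + Q(-81, 171)) = (2227 + 421)/(-3507/20 - 1*(-81)*(4 - 81)) = 2648/(-3507/20 - 1*(-81)*(-77)) = 2648/(-3507/20 - 6237) = 2648/(-128247/20) = 2648*(-20/128247) = -52960/128247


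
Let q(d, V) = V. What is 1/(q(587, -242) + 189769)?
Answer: 1/189527 ≈ 5.2763e-6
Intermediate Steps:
1/(q(587, -242) + 189769) = 1/(-242 + 189769) = 1/189527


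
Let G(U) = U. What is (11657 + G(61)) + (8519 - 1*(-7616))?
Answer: 27853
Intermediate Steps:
(11657 + G(61)) + (8519 - 1*(-7616)) = (11657 + 61) + (8519 - 1*(-7616)) = 11718 + (8519 + 7616) = 11718 + 16135 = 27853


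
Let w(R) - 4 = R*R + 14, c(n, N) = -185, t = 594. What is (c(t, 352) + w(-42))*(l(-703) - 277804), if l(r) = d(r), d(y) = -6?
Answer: -443662570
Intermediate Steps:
l(r) = -6
w(R) = 18 + R**2 (w(R) = 4 + (R*R + 14) = 4 + (R**2 + 14) = 4 + (14 + R**2) = 18 + R**2)
(c(t, 352) + w(-42))*(l(-703) - 277804) = (-185 + (18 + (-42)**2))*(-6 - 277804) = (-185 + (18 + 1764))*(-277810) = (-185 + 1782)*(-277810) = 1597*(-277810) = -443662570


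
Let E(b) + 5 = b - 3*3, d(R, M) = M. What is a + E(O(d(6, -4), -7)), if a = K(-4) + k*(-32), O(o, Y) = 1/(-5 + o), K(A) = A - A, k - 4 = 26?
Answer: -8767/9 ≈ -974.11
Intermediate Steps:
k = 30 (k = 4 + 26 = 30)
K(A) = 0
a = -960 (a = 0 + 30*(-32) = 0 - 960 = -960)
E(b) = -14 + b (E(b) = -5 + (b - 3*3) = -5 + (b - 9) = -5 + (-9 + b) = -14 + b)
a + E(O(d(6, -4), -7)) = -960 + (-14 + 1/(-5 - 4)) = -960 + (-14 + 1/(-9)) = -960 + (-14 - ⅑) = -960 - 127/9 = -8767/9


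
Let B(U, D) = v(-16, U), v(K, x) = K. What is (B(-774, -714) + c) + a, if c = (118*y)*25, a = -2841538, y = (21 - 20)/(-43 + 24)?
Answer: -53992476/19 ≈ -2.8417e+6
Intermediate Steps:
B(U, D) = -16
y = -1/19 (y = 1/(-19) = 1*(-1/19) = -1/19 ≈ -0.052632)
c = -2950/19 (c = (118*(-1/19))*25 = -118/19*25 = -2950/19 ≈ -155.26)
(B(-774, -714) + c) + a = (-16 - 2950/19) - 2841538 = -3254/19 - 2841538 = -53992476/19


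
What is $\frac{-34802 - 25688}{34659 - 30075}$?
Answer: $- \frac{30245}{2292} \approx -13.196$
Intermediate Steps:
$\frac{-34802 - 25688}{34659 - 30075} = \frac{-34802 - 25688}{4584} = \left(-60490\right) \frac{1}{4584} = - \frac{30245}{2292}$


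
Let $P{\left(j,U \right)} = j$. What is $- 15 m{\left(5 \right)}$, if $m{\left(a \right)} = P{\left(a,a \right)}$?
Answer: $-75$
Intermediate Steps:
$m{\left(a \right)} = a$
$- 15 m{\left(5 \right)} = \left(-15\right) 5 = -75$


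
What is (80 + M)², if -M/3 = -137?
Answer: 241081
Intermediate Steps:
M = 411 (M = -3*(-137) = 411)
(80 + M)² = (80 + 411)² = 491² = 241081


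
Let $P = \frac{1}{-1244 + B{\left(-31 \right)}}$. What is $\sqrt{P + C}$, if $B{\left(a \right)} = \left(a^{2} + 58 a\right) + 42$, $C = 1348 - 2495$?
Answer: $\frac{i \sqrt{4768678626}}{2039} \approx 33.867 i$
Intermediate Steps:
$C = -1147$ ($C = 1348 - 2495 = -1147$)
$B{\left(a \right)} = 42 + a^{2} + 58 a$
$P = - \frac{1}{2039}$ ($P = \frac{1}{-1244 + \left(42 + \left(-31\right)^{2} + 58 \left(-31\right)\right)} = \frac{1}{-1244 + \left(42 + 961 - 1798\right)} = \frac{1}{-1244 - 795} = \frac{1}{-2039} = - \frac{1}{2039} \approx -0.00049044$)
$\sqrt{P + C} = \sqrt{- \frac{1}{2039} - 1147} = \sqrt{- \frac{2338734}{2039}} = \frac{i \sqrt{4768678626}}{2039}$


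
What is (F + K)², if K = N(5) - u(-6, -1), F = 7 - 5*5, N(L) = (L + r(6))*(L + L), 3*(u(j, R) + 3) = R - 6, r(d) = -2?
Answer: 2704/9 ≈ 300.44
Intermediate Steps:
u(j, R) = -5 + R/3 (u(j, R) = -3 + (R - 6)/3 = -3 + (-6 + R)/3 = -3 + (-2 + R/3) = -5 + R/3)
N(L) = 2*L*(-2 + L) (N(L) = (L - 2)*(L + L) = (-2 + L)*(2*L) = 2*L*(-2 + L))
F = -18 (F = 7 - 25 = -18)
K = 106/3 (K = 2*5*(-2 + 5) - (-5 + (⅓)*(-1)) = 2*5*3 - (-5 - ⅓) = 30 - 1*(-16/3) = 30 + 16/3 = 106/3 ≈ 35.333)
(F + K)² = (-18 + 106/3)² = (52/3)² = 2704/9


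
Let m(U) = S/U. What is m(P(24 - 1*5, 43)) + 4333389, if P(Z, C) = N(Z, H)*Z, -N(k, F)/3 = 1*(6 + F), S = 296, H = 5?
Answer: 2717034607/627 ≈ 4.3334e+6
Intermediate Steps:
N(k, F) = -18 - 3*F (N(k, F) = -3*(6 + F) = -18 - 3*F)
P(Z, C) = -33*Z (P(Z, C) = (-18 - 3*5)*Z = (-18 - 15)*Z = -33*Z)
m(U) = 296/U
m(P(24 - 1*5, 43)) + 4333389 = 296/((-33*(24 - 1*5))) + 4333389 = 296/((-33*(24 - 5))) + 4333389 = 296/((-33*19)) + 4333389 = 296/(-627) + 4333389 = 296*(-1/627) + 4333389 = -296/627 + 4333389 = 2717034607/627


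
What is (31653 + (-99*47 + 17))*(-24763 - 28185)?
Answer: -1430496116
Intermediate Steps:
(31653 + (-99*47 + 17))*(-24763 - 28185) = (31653 + (-4653 + 17))*(-52948) = (31653 - 4636)*(-52948) = 27017*(-52948) = -1430496116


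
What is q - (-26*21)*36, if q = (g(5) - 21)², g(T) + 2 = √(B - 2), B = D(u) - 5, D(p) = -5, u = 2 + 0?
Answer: 20173 - 92*I*√3 ≈ 20173.0 - 159.35*I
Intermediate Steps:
u = 2
B = -10 (B = -5 - 5 = -10)
g(T) = -2 + 2*I*√3 (g(T) = -2 + √(-10 - 2) = -2 + √(-12) = -2 + 2*I*√3)
q = (-23 + 2*I*√3)² (q = ((-2 + 2*I*√3) - 21)² = (-23 + 2*I*√3)² ≈ 517.0 - 159.35*I)
q - (-26*21)*36 = (517 - 92*I*√3) - (-26*21)*36 = (517 - 92*I*√3) - (-546)*36 = (517 - 92*I*√3) - 1*(-19656) = (517 - 92*I*√3) + 19656 = 20173 - 92*I*√3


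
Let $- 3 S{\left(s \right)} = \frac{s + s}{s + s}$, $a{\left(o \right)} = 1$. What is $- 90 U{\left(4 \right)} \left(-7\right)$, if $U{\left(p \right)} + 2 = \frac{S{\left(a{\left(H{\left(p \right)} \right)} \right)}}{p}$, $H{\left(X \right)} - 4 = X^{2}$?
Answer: $- \frac{2625}{2} \approx -1312.5$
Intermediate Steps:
$H{\left(X \right)} = 4 + X^{2}$
$S{\left(s \right)} = - \frac{1}{3}$ ($S{\left(s \right)} = - \frac{\left(s + s\right) \frac{1}{s + s}}{3} = - \frac{2 s \frac{1}{2 s}}{3} = \left(- \frac{1}{3}\right) 1 = - \frac{1}{3}$)
$U{\left(p \right)} = -2 - \frac{1}{3 p}$
$- 90 U{\left(4 \right)} \left(-7\right) = - 90 \left(-2 - \frac{1}{3 \cdot 4}\right) \left(-7\right) = - 90 \left(-2 - \frac{1}{12}\right) \left(-7\right) = \left(-90\right) \left(- \frac{25}{12}\right) \left(-7\right) = \frac{375}{2} \left(-7\right) = - \frac{2625}{2}$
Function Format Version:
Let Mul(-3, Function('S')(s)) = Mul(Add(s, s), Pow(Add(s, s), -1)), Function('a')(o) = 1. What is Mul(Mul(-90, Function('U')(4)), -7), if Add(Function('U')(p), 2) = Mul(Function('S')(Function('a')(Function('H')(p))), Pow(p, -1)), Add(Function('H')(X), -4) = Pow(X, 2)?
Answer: Rational(-2625, 2) ≈ -1312.5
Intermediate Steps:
Function('H')(X) = Add(4, Pow(X, 2))
Function('S')(s) = Rational(-1, 3) (Function('S')(s) = Mul(Rational(-1, 3), Mul(Add(s, s), Pow(Add(s, s), -1))) = Mul(Rational(-1, 3), Mul(Mul(2, s), Pow(Mul(2, s), -1))) = Mul(Rational(-1, 3), Mul(Mul(2, s), Mul(Rational(1, 2), Pow(s, -1)))) = Mul(Rational(-1, 3), 1) = Rational(-1, 3))
Function('U')(p) = Add(-2, Mul(Rational(-1, 3), Pow(p, -1)))
Mul(Mul(-90, Function('U')(4)), -7) = Mul(Mul(-90, Add(-2, Mul(Rational(-1, 3), Pow(4, -1)))), -7) = Mul(Mul(-90, Add(-2, Mul(Rational(-1, 3), Rational(1, 4)))), -7) = Mul(Mul(-90, Add(-2, Rational(-1, 12))), -7) = Mul(Mul(-90, Rational(-25, 12)), -7) = Mul(Rational(375, 2), -7) = Rational(-2625, 2)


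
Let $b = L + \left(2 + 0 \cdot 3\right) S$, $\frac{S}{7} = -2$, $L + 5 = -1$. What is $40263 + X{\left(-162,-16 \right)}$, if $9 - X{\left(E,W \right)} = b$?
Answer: $40306$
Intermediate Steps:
$L = -6$ ($L = -5 - 1 = -6$)
$S = -14$ ($S = 7 \left(-2\right) = -14$)
$b = -34$ ($b = -6 + \left(2 + 0 \cdot 3\right) \left(-14\right) = -6 + \left(2 + 0\right) \left(-14\right) = -6 + 2 \left(-14\right) = -6 - 28 = -34$)
$X{\left(E,W \right)} = 43$ ($X{\left(E,W \right)} = 9 - -34 = 9 + 34 = 43$)
$40263 + X{\left(-162,-16 \right)} = 40263 + 43 = 40306$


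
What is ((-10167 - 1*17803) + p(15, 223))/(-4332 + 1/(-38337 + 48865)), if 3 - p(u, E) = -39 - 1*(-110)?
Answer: 295184064/45607295 ≈ 6.4723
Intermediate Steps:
p(u, E) = -68 (p(u, E) = 3 - (-39 - 1*(-110)) = 3 - (-39 + 110) = 3 - 1*71 = 3 - 71 = -68)
((-10167 - 1*17803) + p(15, 223))/(-4332 + 1/(-38337 + 48865)) = ((-10167 - 1*17803) - 68)/(-4332 + 1/(-38337 + 48865)) = ((-10167 - 17803) - 68)/(-4332 + 1/10528) = (-27970 - 68)/(-4332 + 1/10528) = -28038/(-45607295/10528) = -28038*(-10528/45607295) = 295184064/45607295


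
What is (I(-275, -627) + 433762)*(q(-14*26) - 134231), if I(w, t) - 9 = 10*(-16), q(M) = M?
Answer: -58361872545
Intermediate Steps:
I(w, t) = -151 (I(w, t) = 9 + 10*(-16) = 9 - 160 = -151)
(I(-275, -627) + 433762)*(q(-14*26) - 134231) = (-151 + 433762)*(-14*26 - 134231) = 433611*(-364 - 134231) = 433611*(-134595) = -58361872545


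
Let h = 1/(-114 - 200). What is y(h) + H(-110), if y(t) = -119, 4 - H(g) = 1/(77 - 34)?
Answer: -4946/43 ≈ -115.02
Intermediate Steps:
h = -1/314 (h = 1/(-314) = -1/314 ≈ -0.0031847)
H(g) = 171/43 (H(g) = 4 - 1/(77 - 34) = 4 - 1/43 = 171/43)
y(h) + H(-110) = -119 + 171/43 = -4946/43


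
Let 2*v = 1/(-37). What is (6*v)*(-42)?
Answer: 126/37 ≈ 3.4054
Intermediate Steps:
v = -1/74 (v = (½)/(-37) = (½)*(-1/37) = -1/74 ≈ -0.013514)
(6*v)*(-42) = (6*(-1/74))*(-42) = -3/37*(-42) = 126/37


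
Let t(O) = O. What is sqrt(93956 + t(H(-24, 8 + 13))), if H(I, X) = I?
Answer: 2*sqrt(23483) ≈ 306.48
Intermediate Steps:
sqrt(93956 + t(H(-24, 8 + 13))) = sqrt(93956 - 24) = sqrt(93932) = 2*sqrt(23483)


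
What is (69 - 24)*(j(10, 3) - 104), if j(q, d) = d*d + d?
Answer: -4140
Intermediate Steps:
j(q, d) = d + d**2 (j(q, d) = d**2 + d = d + d**2)
(69 - 24)*(j(10, 3) - 104) = (69 - 24)*(3*(1 + 3) - 104) = 45*(3*4 - 104) = 45*(12 - 104) = 45*(-92) = -4140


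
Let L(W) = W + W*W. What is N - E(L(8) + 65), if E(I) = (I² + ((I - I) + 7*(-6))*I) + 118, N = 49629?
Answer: 36496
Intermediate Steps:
L(W) = W + W²
E(I) = 118 + I² - 42*I (E(I) = (I² + (0 - 42)*I) + 118 = (I² - 42*I) + 118 = 118 + I² - 42*I)
N - E(L(8) + 65) = 49629 - (118 + (8*(1 + 8) + 65)² - 42*(8*(1 + 8) + 65)) = 49629 - (118 + (8*9 + 65)² - 42*(8*9 + 65)) = 49629 - (118 + (72 + 65)² - 42*(72 + 65)) = 49629 - (118 + 137² - 42*137) = 49629 - (118 + 18769 - 5754) = 49629 - 1*13133 = 49629 - 13133 = 36496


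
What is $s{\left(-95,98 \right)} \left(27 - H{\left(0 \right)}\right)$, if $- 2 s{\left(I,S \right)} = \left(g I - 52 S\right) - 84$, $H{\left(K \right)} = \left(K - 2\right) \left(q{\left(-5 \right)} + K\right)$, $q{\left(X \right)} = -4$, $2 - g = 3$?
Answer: $\frac{96615}{2} \approx 48308.0$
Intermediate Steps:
$g = -1$ ($g = 2 - 3 = -1$)
$H{\left(K \right)} = \left(-4 + K\right) \left(-2 + K\right)$ ($H{\left(K \right)} = \left(K - 2\right) \left(-4 + K\right) = \left(-2 + K\right) \left(-4 + K\right) = \left(-4 + K\right) \left(-2 + K\right)$)
$s{\left(I,S \right)} = 42 + \frac{I}{2} + 26 S$ ($s{\left(I,S \right)} = - \frac{\left(- I - 52 S\right) - 84}{2} = - \frac{-84 - I - 52 S}{2} = 42 + \frac{I}{2} + 26 S$)
$s{\left(-95,98 \right)} \left(27 - H{\left(0 \right)}\right) = \left(42 + \frac{1}{2} \left(-95\right) + 26 \cdot 98\right) \left(27 - \left(8 + 0^{2} - 0\right)\right) = \left(42 - \frac{95}{2} + 2548\right) \left(27 - \left(8 + 0 + 0\right)\right) = \frac{5085 \left(27 - 8\right)}{2} = \frac{5085}{2} \cdot 19 = \frac{96615}{2}$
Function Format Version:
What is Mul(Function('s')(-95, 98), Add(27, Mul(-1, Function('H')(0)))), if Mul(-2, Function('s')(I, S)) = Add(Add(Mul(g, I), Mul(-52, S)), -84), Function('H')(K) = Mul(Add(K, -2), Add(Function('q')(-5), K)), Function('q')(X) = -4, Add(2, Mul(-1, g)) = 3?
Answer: Rational(96615, 2) ≈ 48308.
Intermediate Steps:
g = -1 (g = Add(2, Mul(-1, 3)) = Add(2, -3) = -1)
Function('H')(K) = Mul(Add(-4, K), Add(-2, K)) (Function('H')(K) = Mul(Add(K, -2), Add(-4, K)) = Mul(Add(-2, K), Add(-4, K)) = Mul(Add(-4, K), Add(-2, K)))
Function('s')(I, S) = Add(42, Mul(Rational(1, 2), I), Mul(26, S)) (Function('s')(I, S) = Mul(Rational(-1, 2), Add(Add(Mul(-1, I), Mul(-52, S)), -84)) = Mul(Rational(-1, 2), Add(-84, Mul(-1, I), Mul(-52, S))) = Add(42, Mul(Rational(1, 2), I), Mul(26, S)))
Mul(Function('s')(-95, 98), Add(27, Mul(-1, Function('H')(0)))) = Mul(Add(42, Mul(Rational(1, 2), -95), Mul(26, 98)), Add(27, Mul(-1, Add(8, Pow(0, 2), Mul(-6, 0))))) = Mul(Add(42, Rational(-95, 2), 2548), Add(27, Mul(-1, Add(8, 0, 0)))) = Mul(Rational(5085, 2), Add(27, Mul(-1, 8))) = Mul(Rational(5085, 2), Add(27, -8)) = Mul(Rational(5085, 2), 19) = Rational(96615, 2)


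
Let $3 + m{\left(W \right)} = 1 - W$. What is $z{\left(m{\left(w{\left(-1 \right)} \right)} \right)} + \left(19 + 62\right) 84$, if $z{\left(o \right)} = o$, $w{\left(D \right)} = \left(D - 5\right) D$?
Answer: $6796$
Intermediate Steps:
$w{\left(D \right)} = D \left(-5 + D\right)$ ($w{\left(D \right)} = \left(-5 + D\right) D = D \left(-5 + D\right)$)
$m{\left(W \right)} = -2 - W$ ($m{\left(W \right)} = -3 - \left(-1 + W\right) = -2 - W$)
$z{\left(m{\left(w{\left(-1 \right)} \right)} \right)} + \left(19 + 62\right) 84 = \left(-2 - - (-5 - 1)\right) + \left(19 + 62\right) 84 = \left(-2 - \left(-1\right) \left(-6\right)\right) + 81 \cdot 84 = \left(-2 - 6\right) + 6804 = -8 + 6804 = 6796$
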